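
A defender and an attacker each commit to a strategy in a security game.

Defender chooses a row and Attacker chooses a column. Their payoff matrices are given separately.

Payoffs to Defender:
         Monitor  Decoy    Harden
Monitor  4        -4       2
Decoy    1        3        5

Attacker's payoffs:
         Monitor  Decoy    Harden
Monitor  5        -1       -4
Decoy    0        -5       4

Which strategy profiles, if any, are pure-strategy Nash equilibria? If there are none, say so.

(Monitor, Monitor): Defender gets 4, best alternative 1; Attacker gets 5, best alternative -1. No profitable deviation — NE.
(Monitor, Decoy): Defender can switch to Decoy (-4 → 3). Not NE.
(Monitor, Harden): Defender can switch to Decoy (2 → 5). Not NE.
(Decoy, Monitor): Defender can switch to Monitor (1 → 4). Not NE.
(Decoy, Decoy): Attacker can switch to Monitor (-5 → 0). Not NE.
(Decoy, Harden): Defender gets 5, best alternative 2; Attacker gets 4, best alternative 0. No profitable deviation — NE.

The pure Nash equilibria are (Monitor, Monitor), (Decoy, Harden).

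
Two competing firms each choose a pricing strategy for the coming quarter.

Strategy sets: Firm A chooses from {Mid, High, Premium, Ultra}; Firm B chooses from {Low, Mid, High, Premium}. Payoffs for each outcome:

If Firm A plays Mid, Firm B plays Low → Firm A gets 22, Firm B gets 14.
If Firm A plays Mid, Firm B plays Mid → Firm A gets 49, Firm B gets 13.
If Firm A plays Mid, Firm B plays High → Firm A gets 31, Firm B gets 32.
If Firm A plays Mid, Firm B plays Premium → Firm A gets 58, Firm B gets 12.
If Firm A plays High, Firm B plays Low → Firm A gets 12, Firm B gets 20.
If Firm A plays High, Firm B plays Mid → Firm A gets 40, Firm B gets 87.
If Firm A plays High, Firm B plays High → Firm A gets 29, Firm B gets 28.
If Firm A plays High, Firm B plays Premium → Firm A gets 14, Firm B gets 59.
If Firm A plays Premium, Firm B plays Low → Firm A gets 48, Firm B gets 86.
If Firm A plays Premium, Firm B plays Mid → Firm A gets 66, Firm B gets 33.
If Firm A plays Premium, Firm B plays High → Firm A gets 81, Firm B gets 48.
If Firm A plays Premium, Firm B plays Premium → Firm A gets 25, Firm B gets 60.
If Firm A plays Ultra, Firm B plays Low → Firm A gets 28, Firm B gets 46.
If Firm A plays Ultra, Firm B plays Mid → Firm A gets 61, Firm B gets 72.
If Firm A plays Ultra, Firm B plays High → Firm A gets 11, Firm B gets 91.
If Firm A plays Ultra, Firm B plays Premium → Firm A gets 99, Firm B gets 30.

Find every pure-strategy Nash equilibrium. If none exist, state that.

Firm A against Low: payoffs 22, 12, 48, 28 → best response Premium.
Firm A against Mid: payoffs 49, 40, 66, 61 → best response Premium.
Firm A against High: payoffs 31, 29, 81, 11 → best response Premium.
Firm A against Premium: payoffs 58, 14, 25, 99 → best response Ultra.
Firm B against Mid: payoffs 14, 13, 32, 12 → best response High.
Firm B against High: payoffs 20, 87, 28, 59 → best response Mid.
Firm B against Premium: payoffs 86, 33, 48, 60 → best response Low.
Firm B against Ultra: payoffs 46, 72, 91, 30 → best response High.
Mutual best responses: (Premium, Low).

Pure NE: (Premium, Low)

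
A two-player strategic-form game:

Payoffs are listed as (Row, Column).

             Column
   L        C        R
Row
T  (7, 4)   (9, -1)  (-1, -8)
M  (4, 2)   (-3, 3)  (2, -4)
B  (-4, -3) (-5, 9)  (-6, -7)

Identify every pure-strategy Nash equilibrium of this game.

Row against L: payoffs 7, 4, -4 → best response T.
Row against C: payoffs 9, -3, -5 → best response T.
Row against R: payoffs -1, 2, -6 → best response M.
Column against T: payoffs 4, -1, -8 → best response L.
Column against M: payoffs 2, 3, -4 → best response C.
Column against B: payoffs -3, 9, -7 → best response C.
Mutual best responses: (T, L).

(T, L)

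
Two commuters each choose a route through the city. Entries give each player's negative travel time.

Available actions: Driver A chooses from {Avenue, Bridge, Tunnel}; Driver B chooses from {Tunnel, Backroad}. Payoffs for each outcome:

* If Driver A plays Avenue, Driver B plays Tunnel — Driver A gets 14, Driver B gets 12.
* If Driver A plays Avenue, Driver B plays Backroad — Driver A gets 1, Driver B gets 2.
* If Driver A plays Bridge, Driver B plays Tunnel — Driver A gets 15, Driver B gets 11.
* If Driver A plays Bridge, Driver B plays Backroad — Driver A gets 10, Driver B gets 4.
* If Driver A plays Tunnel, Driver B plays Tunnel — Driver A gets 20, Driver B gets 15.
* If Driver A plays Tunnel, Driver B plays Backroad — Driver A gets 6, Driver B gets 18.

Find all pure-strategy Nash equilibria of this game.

Driver A against Tunnel: payoffs 14, 15, 20 → best response Tunnel.
Driver A against Backroad: payoffs 1, 10, 6 → best response Bridge.
Driver B against Avenue: payoffs 12, 2 → best response Tunnel.
Driver B against Bridge: payoffs 11, 4 → best response Tunnel.
Driver B against Tunnel: payoffs 15, 18 → best response Backroad.
No profile is a mutual best response for all players.

This game has no pure Nash equilibrium.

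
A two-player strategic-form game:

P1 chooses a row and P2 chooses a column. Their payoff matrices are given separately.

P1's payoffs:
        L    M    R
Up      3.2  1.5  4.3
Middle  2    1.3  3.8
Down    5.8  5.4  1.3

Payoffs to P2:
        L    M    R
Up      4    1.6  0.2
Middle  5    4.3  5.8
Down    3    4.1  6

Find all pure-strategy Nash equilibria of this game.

This game has no pure Nash equilibrium.

P1 against L: payoffs 3.2, 2, 5.8 → best response Down.
P1 against M: payoffs 1.5, 1.3, 5.4 → best response Down.
P1 against R: payoffs 4.3, 3.8, 1.3 → best response Up.
P2 against Up: payoffs 4, 1.6, 0.2 → best response L.
P2 against Middle: payoffs 5, 4.3, 5.8 → best response R.
P2 against Down: payoffs 3, 4.1, 6 → best response R.
No profile is a mutual best response for all players.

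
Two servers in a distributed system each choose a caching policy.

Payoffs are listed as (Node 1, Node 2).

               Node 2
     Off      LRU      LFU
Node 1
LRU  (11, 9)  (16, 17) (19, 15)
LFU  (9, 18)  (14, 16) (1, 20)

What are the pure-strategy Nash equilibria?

The unique pure-strategy Nash equilibrium is (LRU, LRU).

Node 1 against Off: payoffs 11, 9 → best response LRU.
Node 1 against LRU: payoffs 16, 14 → best response LRU.
Node 1 against LFU: payoffs 19, 1 → best response LRU.
Node 2 against LRU: payoffs 9, 17, 15 → best response LRU.
Node 2 against LFU: payoffs 18, 16, 20 → best response LFU.
Mutual best responses: (LRU, LRU).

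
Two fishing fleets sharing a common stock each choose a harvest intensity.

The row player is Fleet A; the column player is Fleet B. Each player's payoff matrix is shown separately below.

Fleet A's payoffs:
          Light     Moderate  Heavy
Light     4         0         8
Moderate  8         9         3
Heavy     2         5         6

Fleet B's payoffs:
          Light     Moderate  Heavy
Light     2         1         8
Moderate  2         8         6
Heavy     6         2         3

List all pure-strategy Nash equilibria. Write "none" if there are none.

(Light, Light): Fleet A can switch to Moderate (4 → 8). Not NE.
(Light, Moderate): Fleet A can switch to Moderate (0 → 9). Not NE.
(Light, Heavy): Fleet A gets 8, best alternative 6; Fleet B gets 8, best alternative 2. No profitable deviation — NE.
(Moderate, Light): Fleet B can switch to Moderate (2 → 8). Not NE.
(Moderate, Moderate): Fleet A gets 9, best alternative 5; Fleet B gets 8, best alternative 6. No profitable deviation — NE.
(Moderate, Heavy): Fleet A can switch to Light (3 → 8). Not NE.
(Heavy, Light): Fleet A can switch to Light (2 → 4). Not NE.
(Heavy, Moderate): Fleet A can switch to Moderate (5 → 9). Not NE.
(The remaining 1 profile has a profitable deviation by the same check.)

The pure Nash equilibria are (Light, Heavy) and (Moderate, Moderate).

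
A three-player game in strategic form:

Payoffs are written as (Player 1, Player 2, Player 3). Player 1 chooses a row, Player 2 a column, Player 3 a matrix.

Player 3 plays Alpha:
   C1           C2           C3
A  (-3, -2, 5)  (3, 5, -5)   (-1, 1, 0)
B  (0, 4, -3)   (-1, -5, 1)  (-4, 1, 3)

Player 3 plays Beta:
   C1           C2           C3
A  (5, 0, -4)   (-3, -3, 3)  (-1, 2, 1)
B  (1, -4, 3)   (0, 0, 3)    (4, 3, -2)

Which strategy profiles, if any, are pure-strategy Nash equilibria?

No pure-strategy Nash equilibrium.

Check each profile: it is a Nash equilibrium iff no player can strictly gain by switching unilaterally.
(A, C1, Alpha): Player 1 can switch to B (-3 → 0). Not NE.
(A, C1, Beta): Player 2 can switch to C3 (0 → 2). Not NE.
(A, C2, Alpha): Player 3 can switch to Beta (-5 → 3). Not NE.
(A, C2, Beta): Player 1 can switch to B (-3 → 0). Not NE.
(A, C3, Alpha): Player 2 can switch to C2 (1 → 5). Not NE.
(A, C3, Beta): Player 1 can switch to B (-1 → 4). Not NE.
(The remaining 6 profiles each have a profitable deviation by the same check.)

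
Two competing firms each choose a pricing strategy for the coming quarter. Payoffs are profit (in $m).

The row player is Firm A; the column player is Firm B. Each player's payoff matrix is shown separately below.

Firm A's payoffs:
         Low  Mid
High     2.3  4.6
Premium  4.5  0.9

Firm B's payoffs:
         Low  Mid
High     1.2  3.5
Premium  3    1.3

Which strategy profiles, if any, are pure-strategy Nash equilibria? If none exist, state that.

The pure Nash equilibria are (High, Mid), (Premium, Low).

Firm A against Low: payoffs 2.3, 4.5 → best response Premium.
Firm A against Mid: payoffs 4.6, 0.9 → best response High.
Firm B against High: payoffs 1.2, 3.5 → best response Mid.
Firm B against Premium: payoffs 3, 1.3 → best response Low.
Mutual best responses: (High, Mid); (Premium, Low).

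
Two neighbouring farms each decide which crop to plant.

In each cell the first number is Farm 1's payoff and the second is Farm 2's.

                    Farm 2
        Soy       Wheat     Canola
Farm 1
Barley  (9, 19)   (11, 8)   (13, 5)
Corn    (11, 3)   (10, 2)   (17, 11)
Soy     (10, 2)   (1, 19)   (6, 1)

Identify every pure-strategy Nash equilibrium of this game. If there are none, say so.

(Barley, Soy): Farm 1 can switch to Corn (9 → 11). Not NE.
(Barley, Wheat): Farm 2 can switch to Soy (8 → 19). Not NE.
(Barley, Canola): Farm 1 can switch to Corn (13 → 17). Not NE.
(Corn, Soy): Farm 2 can switch to Canola (3 → 11). Not NE.
(Corn, Wheat): Farm 1 can switch to Barley (10 → 11). Not NE.
(Corn, Canola): Farm 1 gets 17, best alternative 13; Farm 2 gets 11, best alternative 3. No profitable deviation — NE.
(Soy, Soy): Farm 1 can switch to Corn (10 → 11). Not NE.
(Soy, Wheat): Farm 1 can switch to Barley (1 → 11). Not NE.
(Soy, Canola): Farm 1 can switch to Barley (6 → 13). Not NE.

Pure NE: (Corn, Canola)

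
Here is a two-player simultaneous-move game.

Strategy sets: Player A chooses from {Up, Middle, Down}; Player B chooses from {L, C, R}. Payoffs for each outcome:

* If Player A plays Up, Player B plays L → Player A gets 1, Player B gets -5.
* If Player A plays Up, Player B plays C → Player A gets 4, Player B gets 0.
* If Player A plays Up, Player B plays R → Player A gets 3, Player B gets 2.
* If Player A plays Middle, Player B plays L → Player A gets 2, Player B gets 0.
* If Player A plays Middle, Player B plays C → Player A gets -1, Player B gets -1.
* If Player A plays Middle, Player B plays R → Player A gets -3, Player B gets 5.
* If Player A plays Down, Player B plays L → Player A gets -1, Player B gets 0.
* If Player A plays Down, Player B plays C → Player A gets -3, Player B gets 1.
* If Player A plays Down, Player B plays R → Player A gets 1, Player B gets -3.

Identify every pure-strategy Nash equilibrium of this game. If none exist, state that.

For each player, find the best response to each opponent profile; mutual best responses are the pure NE.
Player A against L: payoffs 1, 2, -1 → best response Middle.
Player A against C: payoffs 4, -1, -3 → best response Up.
Player A against R: payoffs 3, -3, 1 → best response Up.
Player B against Up: payoffs -5, 0, 2 → best response R.
Player B against Middle: payoffs 0, -1, 5 → best response R.
Player B against Down: payoffs 0, 1, -3 → best response C.
Mutual best responses: (Up, R).

(Up, R)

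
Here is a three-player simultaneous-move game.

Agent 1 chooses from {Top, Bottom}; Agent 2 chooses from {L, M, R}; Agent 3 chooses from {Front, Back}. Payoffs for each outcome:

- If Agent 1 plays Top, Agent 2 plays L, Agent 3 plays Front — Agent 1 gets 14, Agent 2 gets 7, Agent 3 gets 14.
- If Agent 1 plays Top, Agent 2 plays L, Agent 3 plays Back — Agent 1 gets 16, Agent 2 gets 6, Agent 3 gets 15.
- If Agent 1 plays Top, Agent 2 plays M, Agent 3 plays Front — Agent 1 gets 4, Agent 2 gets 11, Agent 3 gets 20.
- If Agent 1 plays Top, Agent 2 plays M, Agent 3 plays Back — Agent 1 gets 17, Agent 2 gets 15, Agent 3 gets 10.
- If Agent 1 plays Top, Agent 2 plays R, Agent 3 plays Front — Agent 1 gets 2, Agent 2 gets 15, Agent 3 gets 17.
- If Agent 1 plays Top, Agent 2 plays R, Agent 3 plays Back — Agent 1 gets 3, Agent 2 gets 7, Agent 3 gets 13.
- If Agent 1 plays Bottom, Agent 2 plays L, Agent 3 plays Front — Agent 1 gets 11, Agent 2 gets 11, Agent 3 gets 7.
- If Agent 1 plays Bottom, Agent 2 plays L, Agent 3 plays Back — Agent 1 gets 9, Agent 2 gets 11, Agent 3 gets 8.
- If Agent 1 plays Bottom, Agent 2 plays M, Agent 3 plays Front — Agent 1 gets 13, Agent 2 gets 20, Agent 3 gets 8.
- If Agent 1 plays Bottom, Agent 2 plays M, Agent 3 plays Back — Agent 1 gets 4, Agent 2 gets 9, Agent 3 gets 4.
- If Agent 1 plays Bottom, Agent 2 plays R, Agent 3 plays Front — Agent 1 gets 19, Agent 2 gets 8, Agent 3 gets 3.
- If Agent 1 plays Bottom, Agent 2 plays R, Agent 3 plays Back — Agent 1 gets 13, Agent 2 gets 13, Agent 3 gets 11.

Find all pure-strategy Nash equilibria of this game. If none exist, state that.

(Top, L, Front): Agent 2 can switch to M (7 → 11). Not NE.
(Top, L, Back): Agent 2 can switch to M (6 → 15). Not NE.
(Top, M, Front): Agent 1 can switch to Bottom (4 → 13). Not NE.
(Top, M, Back): Agent 3 can switch to Front (10 → 20). Not NE.
(Top, R, Front): Agent 1 can switch to Bottom (2 → 19). Not NE.
(Top, R, Back): Agent 1 can switch to Bottom (3 → 13). Not NE.
(Bottom, L, Front): Agent 1 can switch to Top (11 → 14). Not NE.
(Bottom, L, Back): Agent 1 can switch to Top (9 → 16). Not NE.
(Bottom, M, Front): Agent 1 gets 13, best alternative 4; Agent 2 gets 20, best alternative 11; Agent 3 gets 8, best alternative 4. No profitable deviation — NE.
(Bottom, M, Back): Agent 1 can switch to Top (4 → 17). Not NE.
(Bottom, R, Front): Agent 2 can switch to L (8 → 11). Not NE.
(Bottom, R, Back): Agent 1 gets 13, best alternative 3; Agent 2 gets 13, best alternative 11; Agent 3 gets 11, best alternative 3. No profitable deviation — NE.

The pure Nash equilibria are (Bottom, M, Front), (Bottom, R, Back).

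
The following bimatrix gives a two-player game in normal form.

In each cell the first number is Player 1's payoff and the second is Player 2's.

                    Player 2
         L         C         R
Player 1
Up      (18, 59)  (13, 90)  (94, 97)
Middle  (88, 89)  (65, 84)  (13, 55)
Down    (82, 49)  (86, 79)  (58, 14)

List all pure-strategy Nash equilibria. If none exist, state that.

(Up, L): Player 1 can switch to Middle (18 → 88). Not NE.
(Up, C): Player 1 can switch to Middle (13 → 65). Not NE.
(Up, R): Player 1 gets 94, best alternative 58; Player 2 gets 97, best alternative 90. No profitable deviation — NE.
(Middle, L): Player 1 gets 88, best alternative 82; Player 2 gets 89, best alternative 84. No profitable deviation — NE.
(Middle, C): Player 1 can switch to Down (65 → 86). Not NE.
(Middle, R): Player 1 can switch to Up (13 → 94). Not NE.
(Down, L): Player 1 can switch to Middle (82 → 88). Not NE.
(Down, C): Player 1 gets 86, best alternative 65; Player 2 gets 79, best alternative 49. No profitable deviation — NE.
(Down, R): Player 1 can switch to Up (58 → 94). Not NE.

Pure-strategy Nash equilibria: (Up, R), (Middle, L), (Down, C)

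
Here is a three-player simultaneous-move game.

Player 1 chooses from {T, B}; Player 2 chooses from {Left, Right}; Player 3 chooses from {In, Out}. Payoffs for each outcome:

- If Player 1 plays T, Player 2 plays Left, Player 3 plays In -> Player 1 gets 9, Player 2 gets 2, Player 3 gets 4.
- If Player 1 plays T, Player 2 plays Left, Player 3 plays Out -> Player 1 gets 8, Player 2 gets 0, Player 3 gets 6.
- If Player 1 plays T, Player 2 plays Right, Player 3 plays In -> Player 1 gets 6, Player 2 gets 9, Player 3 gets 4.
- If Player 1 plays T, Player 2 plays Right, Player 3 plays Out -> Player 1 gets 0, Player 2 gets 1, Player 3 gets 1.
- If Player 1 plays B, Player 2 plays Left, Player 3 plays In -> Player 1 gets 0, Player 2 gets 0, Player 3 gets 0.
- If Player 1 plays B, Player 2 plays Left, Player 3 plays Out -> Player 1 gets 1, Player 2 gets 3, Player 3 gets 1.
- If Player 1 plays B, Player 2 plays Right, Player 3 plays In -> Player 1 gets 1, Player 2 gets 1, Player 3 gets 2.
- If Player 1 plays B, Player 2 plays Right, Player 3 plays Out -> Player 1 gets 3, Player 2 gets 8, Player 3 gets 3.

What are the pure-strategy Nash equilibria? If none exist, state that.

(T, Right, In), (B, Right, Out)

(T, Left, In): Player 2 can switch to Right (2 → 9). Not NE.
(T, Left, Out): Player 2 can switch to Right (0 → 1). Not NE.
(T, Right, In): Player 1 gets 6, best alternative 1; Player 2 gets 9, best alternative 2; Player 3 gets 4, best alternative 1. No profitable deviation — NE.
(T, Right, Out): Player 1 can switch to B (0 → 3). Not NE.
(B, Left, In): Player 1 can switch to T (0 → 9). Not NE.
(B, Left, Out): Player 1 can switch to T (1 → 8). Not NE.
(B, Right, In): Player 1 can switch to T (1 → 6). Not NE.
(B, Right, Out): Player 1 gets 3, best alternative 0; Player 2 gets 8, best alternative 3; Player 3 gets 3, best alternative 2. No profitable deviation — NE.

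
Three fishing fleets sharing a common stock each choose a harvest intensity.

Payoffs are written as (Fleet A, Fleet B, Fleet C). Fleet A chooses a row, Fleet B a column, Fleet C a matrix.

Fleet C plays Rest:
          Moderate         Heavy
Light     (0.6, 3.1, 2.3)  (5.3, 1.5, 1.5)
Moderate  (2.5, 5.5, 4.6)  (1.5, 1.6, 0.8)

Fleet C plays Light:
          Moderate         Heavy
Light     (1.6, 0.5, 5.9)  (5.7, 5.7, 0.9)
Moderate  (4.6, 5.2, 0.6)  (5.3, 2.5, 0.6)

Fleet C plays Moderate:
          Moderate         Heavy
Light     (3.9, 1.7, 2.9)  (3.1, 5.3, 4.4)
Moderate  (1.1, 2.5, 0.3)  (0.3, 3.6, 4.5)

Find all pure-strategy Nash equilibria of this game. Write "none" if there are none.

Pure-strategy Nash equilibria: (Light, Heavy, Moderate), (Moderate, Moderate, Rest)

For each strategy profile, look for a profitable unilateral deviation.
(Light, Moderate, Rest): Fleet A can switch to Moderate (0.6 → 2.5). Not NE.
(Light, Moderate, Light): Fleet A can switch to Moderate (1.6 → 4.6). Not NE.
(Light, Moderate, Moderate): Fleet B can switch to Heavy (1.7 → 5.3). Not NE.
(Light, Heavy, Rest): Fleet B can switch to Moderate (1.5 → 3.1). Not NE.
(Light, Heavy, Light): Fleet C can switch to Rest (0.9 → 1.5). Not NE.
(Light, Heavy, Moderate): Fleet A gets 3.1, best alternative 0.3; Fleet B gets 5.3, best alternative 1.7; Fleet C gets 4.4, best alternative 1.5. No profitable deviation — NE.
(Moderate, Moderate, Rest): Fleet A gets 2.5, best alternative 0.6; Fleet B gets 5.5, best alternative 1.6; Fleet C gets 4.6, best alternative 0.6. No profitable deviation — NE.
(Moderate, Moderate, Light): Fleet C can switch to Rest (0.6 → 4.6). Not NE.
(The remaining 4 profiles each have a profitable deviation by the same check.)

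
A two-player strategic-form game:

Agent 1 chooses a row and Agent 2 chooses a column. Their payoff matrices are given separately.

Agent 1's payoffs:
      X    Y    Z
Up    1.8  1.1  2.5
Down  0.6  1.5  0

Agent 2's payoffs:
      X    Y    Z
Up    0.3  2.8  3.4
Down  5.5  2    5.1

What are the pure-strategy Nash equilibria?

The unique pure-strategy Nash equilibrium is (Up, Z).

For each player, find the best response to each opponent profile; mutual best responses are the pure NE.
Agent 1 against X: payoffs 1.8, 0.6 → best response Up.
Agent 1 against Y: payoffs 1.1, 1.5 → best response Down.
Agent 1 against Z: payoffs 2.5, 0 → best response Up.
Agent 2 against Up: payoffs 0.3, 2.8, 3.4 → best response Z.
Agent 2 against Down: payoffs 5.5, 2, 5.1 → best response X.
Mutual best responses: (Up, Z).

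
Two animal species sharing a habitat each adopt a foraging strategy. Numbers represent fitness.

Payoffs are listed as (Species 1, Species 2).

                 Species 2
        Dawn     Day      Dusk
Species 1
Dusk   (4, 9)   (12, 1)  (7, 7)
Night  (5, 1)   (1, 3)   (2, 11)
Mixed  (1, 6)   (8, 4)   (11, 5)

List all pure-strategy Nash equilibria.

There is no pure-strategy Nash equilibrium.

(Dusk, Dawn): Species 1 can switch to Night (4 → 5). Not NE.
(Dusk, Day): Species 2 can switch to Dawn (1 → 9). Not NE.
(Dusk, Dusk): Species 1 can switch to Mixed (7 → 11). Not NE.
(Night, Dawn): Species 2 can switch to Day (1 → 3). Not NE.
(Night, Day): Species 1 can switch to Dusk (1 → 12). Not NE.
(Night, Dusk): Species 1 can switch to Dusk (2 → 7). Not NE.
(The remaining 3 profiles each have a profitable deviation by the same check.)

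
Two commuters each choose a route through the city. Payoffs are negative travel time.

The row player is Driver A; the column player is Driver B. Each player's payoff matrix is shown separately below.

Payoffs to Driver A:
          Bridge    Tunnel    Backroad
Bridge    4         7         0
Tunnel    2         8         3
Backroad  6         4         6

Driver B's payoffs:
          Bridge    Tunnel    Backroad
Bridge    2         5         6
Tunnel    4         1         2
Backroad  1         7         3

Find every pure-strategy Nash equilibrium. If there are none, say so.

Driver A against Bridge: payoffs 4, 2, 6 → best response Backroad.
Driver A against Tunnel: payoffs 7, 8, 4 → best response Tunnel.
Driver A against Backroad: payoffs 0, 3, 6 → best response Backroad.
Driver B against Bridge: payoffs 2, 5, 6 → best response Backroad.
Driver B against Tunnel: payoffs 4, 1, 2 → best response Bridge.
Driver B against Backroad: payoffs 1, 7, 3 → best response Tunnel.
No profile is a mutual best response for all players.

No pure-strategy Nash equilibrium.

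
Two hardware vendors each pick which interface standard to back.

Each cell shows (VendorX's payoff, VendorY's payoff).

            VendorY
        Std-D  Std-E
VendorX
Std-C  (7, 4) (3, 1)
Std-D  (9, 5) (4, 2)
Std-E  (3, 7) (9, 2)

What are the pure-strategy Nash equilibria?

(Std-C, Std-D): VendorX can switch to Std-D (7 → 9). Not NE.
(Std-C, Std-E): VendorX can switch to Std-D (3 → 4). Not NE.
(Std-D, Std-D): VendorX gets 9, best alternative 7; VendorY gets 5, best alternative 2. No profitable deviation — NE.
(Std-D, Std-E): VendorX can switch to Std-E (4 → 9). Not NE.
(Std-E, Std-D): VendorX can switch to Std-C (3 → 7). Not NE.
(Std-E, Std-E): VendorY can switch to Std-D (2 → 7). Not NE.

The unique pure-strategy Nash equilibrium is (Std-D, Std-D).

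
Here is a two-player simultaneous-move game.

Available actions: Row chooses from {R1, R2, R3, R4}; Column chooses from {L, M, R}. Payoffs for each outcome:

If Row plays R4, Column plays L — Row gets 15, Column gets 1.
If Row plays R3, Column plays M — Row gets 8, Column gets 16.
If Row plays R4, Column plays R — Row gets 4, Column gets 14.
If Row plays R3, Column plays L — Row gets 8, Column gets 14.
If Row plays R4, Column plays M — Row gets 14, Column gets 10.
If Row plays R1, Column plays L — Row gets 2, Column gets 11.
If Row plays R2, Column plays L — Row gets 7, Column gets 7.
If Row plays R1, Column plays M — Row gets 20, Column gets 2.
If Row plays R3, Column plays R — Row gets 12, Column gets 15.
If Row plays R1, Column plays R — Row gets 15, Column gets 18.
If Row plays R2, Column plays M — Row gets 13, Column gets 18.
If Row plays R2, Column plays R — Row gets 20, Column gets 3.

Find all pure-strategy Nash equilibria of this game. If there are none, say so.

Row against L: payoffs 2, 7, 8, 15 → best response R4.
Row against M: payoffs 20, 13, 8, 14 → best response R1.
Row against R: payoffs 15, 20, 12, 4 → best response R2.
Column against R1: payoffs 11, 2, 18 → best response R.
Column against R2: payoffs 7, 18, 3 → best response M.
Column against R3: payoffs 14, 16, 15 → best response M.
Column against R4: payoffs 1, 10, 14 → best response R.
No profile is a mutual best response for all players.

This game has no pure Nash equilibrium.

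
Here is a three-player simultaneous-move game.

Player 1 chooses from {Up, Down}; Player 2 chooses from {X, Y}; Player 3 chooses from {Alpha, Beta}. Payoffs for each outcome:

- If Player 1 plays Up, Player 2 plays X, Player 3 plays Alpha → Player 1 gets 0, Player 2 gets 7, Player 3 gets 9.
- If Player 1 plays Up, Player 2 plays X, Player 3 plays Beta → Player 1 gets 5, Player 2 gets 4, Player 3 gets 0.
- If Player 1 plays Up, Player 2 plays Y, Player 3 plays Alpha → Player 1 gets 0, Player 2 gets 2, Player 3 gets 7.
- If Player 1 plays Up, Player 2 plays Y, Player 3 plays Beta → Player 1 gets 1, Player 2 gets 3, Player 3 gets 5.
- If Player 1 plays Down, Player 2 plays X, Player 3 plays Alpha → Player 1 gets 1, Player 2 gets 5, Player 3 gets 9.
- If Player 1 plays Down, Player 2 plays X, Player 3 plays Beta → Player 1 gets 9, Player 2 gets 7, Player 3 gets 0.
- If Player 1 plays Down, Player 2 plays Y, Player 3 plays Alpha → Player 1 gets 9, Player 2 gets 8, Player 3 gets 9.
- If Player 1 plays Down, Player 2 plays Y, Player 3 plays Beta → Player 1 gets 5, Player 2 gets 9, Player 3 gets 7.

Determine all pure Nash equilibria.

(Down, Y, Alpha)

(Up, X, Alpha): Player 1 can switch to Down (0 → 1). Not NE.
(Up, X, Beta): Player 1 can switch to Down (5 → 9). Not NE.
(Up, Y, Alpha): Player 1 can switch to Down (0 → 9). Not NE.
(Up, Y, Beta): Player 1 can switch to Down (1 → 5). Not NE.
(Down, X, Alpha): Player 2 can switch to Y (5 → 8). Not NE.
(Down, X, Beta): Player 2 can switch to Y (7 → 9). Not NE.
(Down, Y, Alpha): Player 1 gets 9, best alternative 0; Player 2 gets 8, best alternative 5; Player 3 gets 9, best alternative 7. No profitable deviation — NE.
(Down, Y, Beta): Player 3 can switch to Alpha (7 → 9). Not NE.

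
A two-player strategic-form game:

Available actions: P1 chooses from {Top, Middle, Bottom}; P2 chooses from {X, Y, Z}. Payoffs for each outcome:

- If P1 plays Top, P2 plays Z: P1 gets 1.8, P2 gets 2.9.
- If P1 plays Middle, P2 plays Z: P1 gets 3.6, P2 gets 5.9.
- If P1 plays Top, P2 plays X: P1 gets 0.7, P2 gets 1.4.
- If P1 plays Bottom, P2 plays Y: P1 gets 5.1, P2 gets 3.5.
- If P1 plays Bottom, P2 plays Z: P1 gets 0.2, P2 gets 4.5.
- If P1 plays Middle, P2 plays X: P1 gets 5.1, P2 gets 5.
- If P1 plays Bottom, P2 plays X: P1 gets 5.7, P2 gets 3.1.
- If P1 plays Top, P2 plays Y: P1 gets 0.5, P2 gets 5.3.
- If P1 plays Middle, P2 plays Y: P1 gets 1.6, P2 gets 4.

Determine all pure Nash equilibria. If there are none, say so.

The unique pure-strategy Nash equilibrium is (Middle, Z).

P1 against X: payoffs 0.7, 5.1, 5.7 → best response Bottom.
P1 against Y: payoffs 0.5, 1.6, 5.1 → best response Bottom.
P1 against Z: payoffs 1.8, 3.6, 0.2 → best response Middle.
P2 against Top: payoffs 1.4, 5.3, 2.9 → best response Y.
P2 against Middle: payoffs 5, 4, 5.9 → best response Z.
P2 against Bottom: payoffs 3.1, 3.5, 4.5 → best response Z.
Mutual best responses: (Middle, Z).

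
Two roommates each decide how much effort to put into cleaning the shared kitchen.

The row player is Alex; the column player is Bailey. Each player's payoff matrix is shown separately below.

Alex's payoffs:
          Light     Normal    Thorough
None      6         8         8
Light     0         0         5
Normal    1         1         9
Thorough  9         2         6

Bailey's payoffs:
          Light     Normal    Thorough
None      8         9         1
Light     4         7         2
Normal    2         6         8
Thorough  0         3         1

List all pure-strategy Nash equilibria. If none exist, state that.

For each player, find the best response to each opponent profile; mutual best responses are the pure NE.
Alex against Light: payoffs 6, 0, 1, 9 → best response Thorough.
Alex against Normal: payoffs 8, 0, 1, 2 → best response None.
Alex against Thorough: payoffs 8, 5, 9, 6 → best response Normal.
Bailey against None: payoffs 8, 9, 1 → best response Normal.
Bailey against Light: payoffs 4, 7, 2 → best response Normal.
Bailey against Normal: payoffs 2, 6, 8 → best response Thorough.
Bailey against Thorough: payoffs 0, 3, 1 → best response Normal.
Mutual best responses: (None, Normal); (Normal, Thorough).

The pure Nash equilibria are (None, Normal) and (Normal, Thorough).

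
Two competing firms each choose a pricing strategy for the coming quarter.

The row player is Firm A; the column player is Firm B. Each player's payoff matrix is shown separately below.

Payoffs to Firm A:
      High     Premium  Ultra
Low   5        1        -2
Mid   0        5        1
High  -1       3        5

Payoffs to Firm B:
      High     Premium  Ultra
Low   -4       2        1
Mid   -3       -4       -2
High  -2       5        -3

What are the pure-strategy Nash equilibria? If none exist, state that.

(Low, High): Firm B can switch to Premium (-4 → 2). Not NE.
(Low, Premium): Firm A can switch to Mid (1 → 5). Not NE.
(Low, Ultra): Firm A can switch to Mid (-2 → 1). Not NE.
(Mid, High): Firm A can switch to Low (0 → 5). Not NE.
(Mid, Premium): Firm B can switch to High (-4 → -3). Not NE.
(Mid, Ultra): Firm A can switch to High (1 → 5). Not NE.
(High, High): Firm A can switch to Low (-1 → 5). Not NE.
(High, Premium): Firm A can switch to Mid (3 → 5). Not NE.
(High, Ultra): Firm B can switch to High (-3 → -2). Not NE.

No pure-strategy Nash equilibrium.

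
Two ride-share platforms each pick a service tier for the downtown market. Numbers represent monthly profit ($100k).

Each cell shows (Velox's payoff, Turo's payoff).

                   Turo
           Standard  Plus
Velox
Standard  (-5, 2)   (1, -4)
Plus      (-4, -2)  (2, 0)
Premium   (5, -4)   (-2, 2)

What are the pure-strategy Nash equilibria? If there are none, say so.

(Standard, Standard): Velox can switch to Plus (-5 → -4). Not NE.
(Standard, Plus): Velox can switch to Plus (1 → 2). Not NE.
(Plus, Standard): Velox can switch to Premium (-4 → 5). Not NE.
(Plus, Plus): Velox gets 2, best alternative 1; Turo gets 0, best alternative -2. No profitable deviation — NE.
(Premium, Standard): Turo can switch to Plus (-4 → 2). Not NE.
(Premium, Plus): Velox can switch to Standard (-2 → 1). Not NE.

(Plus, Plus)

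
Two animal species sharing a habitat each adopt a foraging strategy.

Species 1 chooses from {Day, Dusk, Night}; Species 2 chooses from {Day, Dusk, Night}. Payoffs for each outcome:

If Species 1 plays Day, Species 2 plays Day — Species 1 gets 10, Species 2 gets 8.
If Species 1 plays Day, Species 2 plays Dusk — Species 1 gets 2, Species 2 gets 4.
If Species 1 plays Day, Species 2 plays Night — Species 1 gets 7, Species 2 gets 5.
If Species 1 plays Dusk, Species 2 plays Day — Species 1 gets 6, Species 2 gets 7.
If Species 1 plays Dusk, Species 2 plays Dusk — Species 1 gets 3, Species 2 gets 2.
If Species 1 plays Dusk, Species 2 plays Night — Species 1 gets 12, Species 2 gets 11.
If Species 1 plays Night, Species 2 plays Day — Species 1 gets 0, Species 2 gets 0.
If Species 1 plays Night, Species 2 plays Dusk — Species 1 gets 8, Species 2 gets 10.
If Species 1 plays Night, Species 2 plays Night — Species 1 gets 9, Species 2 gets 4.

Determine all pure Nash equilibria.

Pure-strategy Nash equilibria: (Day, Day) and (Dusk, Night) and (Night, Dusk)

(Day, Day): Species 1 gets 10, best alternative 6; Species 2 gets 8, best alternative 5. No profitable deviation — NE.
(Day, Dusk): Species 1 can switch to Dusk (2 → 3). Not NE.
(Day, Night): Species 1 can switch to Dusk (7 → 12). Not NE.
(Dusk, Day): Species 1 can switch to Day (6 → 10). Not NE.
(Dusk, Dusk): Species 1 can switch to Night (3 → 8). Not NE.
(Dusk, Night): Species 1 gets 12, best alternative 9; Species 2 gets 11, best alternative 7. No profitable deviation — NE.
(Night, Day): Species 1 can switch to Day (0 → 10). Not NE.
(Night, Dusk): Species 1 gets 8, best alternative 3; Species 2 gets 10, best alternative 4. No profitable deviation — NE.
(Night, Night): Species 1 can switch to Dusk (9 → 12). Not NE.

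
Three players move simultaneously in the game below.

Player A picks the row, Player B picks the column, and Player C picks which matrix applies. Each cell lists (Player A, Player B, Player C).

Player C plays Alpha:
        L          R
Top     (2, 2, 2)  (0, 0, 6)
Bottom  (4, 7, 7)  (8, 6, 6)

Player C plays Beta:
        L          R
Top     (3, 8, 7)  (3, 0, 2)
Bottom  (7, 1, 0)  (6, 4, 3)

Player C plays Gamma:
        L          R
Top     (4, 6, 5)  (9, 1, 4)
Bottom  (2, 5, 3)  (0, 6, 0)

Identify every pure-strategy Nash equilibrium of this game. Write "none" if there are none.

Pure NE: (Bottom, L, Alpha)

Player A against (L, Alpha): payoffs 2, 4 → best response Bottom.
Player A against (L, Beta): payoffs 3, 7 → best response Bottom.
Player A against (L, Gamma): payoffs 4, 2 → best response Top.
Player A against (R, Alpha): payoffs 0, 8 → best response Bottom.
Player A against (R, Beta): payoffs 3, 6 → best response Bottom.
Player A against (R, Gamma): payoffs 9, 0 → best response Top.
Player B against (Top, Alpha): payoffs 2, 0 → best response L.
Player B against (Top, Beta): payoffs 8, 0 → best response L.
Player B against (Top, Gamma): payoffs 6, 1 → best response L.
Player B against (Bottom, Alpha): payoffs 7, 6 → best response L.
Player B against (Bottom, Beta): payoffs 1, 4 → best response R.
Player B against (Bottom, Gamma): payoffs 5, 6 → best response R.
Player C against (Top, L): payoffs 2, 7, 5 → best response Beta.
Player C against (Top, R): payoffs 6, 2, 4 → best response Alpha.
Player C against (Bottom, L): payoffs 7, 0, 3 → best response Alpha.
Player C against (Bottom, R): payoffs 6, 3, 0 → best response Alpha.
Mutual best responses: (Bottom, L, Alpha).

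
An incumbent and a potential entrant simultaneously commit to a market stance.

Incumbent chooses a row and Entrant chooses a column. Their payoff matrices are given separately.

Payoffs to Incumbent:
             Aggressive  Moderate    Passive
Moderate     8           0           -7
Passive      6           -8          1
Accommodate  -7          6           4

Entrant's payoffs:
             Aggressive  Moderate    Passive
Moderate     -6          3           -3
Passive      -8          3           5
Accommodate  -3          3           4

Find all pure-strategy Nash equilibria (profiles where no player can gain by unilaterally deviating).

Incumbent against Aggressive: payoffs 8, 6, -7 → best response Moderate.
Incumbent against Moderate: payoffs 0, -8, 6 → best response Accommodate.
Incumbent against Passive: payoffs -7, 1, 4 → best response Accommodate.
Entrant against Moderate: payoffs -6, 3, -3 → best response Moderate.
Entrant against Passive: payoffs -8, 3, 5 → best response Passive.
Entrant against Accommodate: payoffs -3, 3, 4 → best response Passive.
Mutual best responses: (Accommodate, Passive).

Pure NE: (Accommodate, Passive)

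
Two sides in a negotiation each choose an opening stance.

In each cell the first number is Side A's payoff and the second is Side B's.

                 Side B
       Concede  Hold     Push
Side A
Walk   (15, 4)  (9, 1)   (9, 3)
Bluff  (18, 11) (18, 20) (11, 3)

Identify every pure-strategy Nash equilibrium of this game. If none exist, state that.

(Bluff, Hold)

Side A against Concede: payoffs 15, 18 → best response Bluff.
Side A against Hold: payoffs 9, 18 → best response Bluff.
Side A against Push: payoffs 9, 11 → best response Bluff.
Side B against Walk: payoffs 4, 1, 3 → best response Concede.
Side B against Bluff: payoffs 11, 20, 3 → best response Hold.
Mutual best responses: (Bluff, Hold).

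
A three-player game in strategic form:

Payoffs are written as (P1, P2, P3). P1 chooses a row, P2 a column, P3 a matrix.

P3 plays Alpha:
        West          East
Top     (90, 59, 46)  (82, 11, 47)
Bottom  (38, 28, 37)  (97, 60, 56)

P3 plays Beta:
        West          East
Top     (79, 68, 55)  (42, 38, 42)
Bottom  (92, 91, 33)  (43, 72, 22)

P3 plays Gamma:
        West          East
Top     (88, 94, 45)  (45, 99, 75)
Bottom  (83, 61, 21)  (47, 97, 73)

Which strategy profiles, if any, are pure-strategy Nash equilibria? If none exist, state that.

P1 against (West, Alpha): payoffs 90, 38 → best response Top.
P1 against (West, Beta): payoffs 79, 92 → best response Bottom.
P1 against (West, Gamma): payoffs 88, 83 → best response Top.
P1 against (East, Alpha): payoffs 82, 97 → best response Bottom.
P1 against (East, Beta): payoffs 42, 43 → best response Bottom.
P1 against (East, Gamma): payoffs 45, 47 → best response Bottom.
P2 against (Top, Alpha): payoffs 59, 11 → best response West.
P2 against (Top, Beta): payoffs 68, 38 → best response West.
P2 against (Top, Gamma): payoffs 94, 99 → best response East.
P2 against (Bottom, Alpha): payoffs 28, 60 → best response East.
P2 against (Bottom, Beta): payoffs 91, 72 → best response West.
P2 against (Bottom, Gamma): payoffs 61, 97 → best response East.
P3 against (Top, West): payoffs 46, 55, 45 → best response Beta.
P3 against (Top, East): payoffs 47, 42, 75 → best response Gamma.
P3 against (Bottom, West): payoffs 37, 33, 21 → best response Alpha.
P3 against (Bottom, East): payoffs 56, 22, 73 → best response Gamma.
Mutual best responses: (Bottom, East, Gamma).

The unique pure-strategy Nash equilibrium is (Bottom, East, Gamma).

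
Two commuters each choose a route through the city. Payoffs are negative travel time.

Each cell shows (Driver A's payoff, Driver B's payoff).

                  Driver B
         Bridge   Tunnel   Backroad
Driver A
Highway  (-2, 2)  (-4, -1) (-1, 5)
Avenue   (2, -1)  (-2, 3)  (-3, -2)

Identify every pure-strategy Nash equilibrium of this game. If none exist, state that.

The pure Nash equilibria are (Highway, Backroad); (Avenue, Tunnel).

For each strategy profile, look for a profitable unilateral deviation.
(Highway, Bridge): Driver A can switch to Avenue (-2 → 2). Not NE.
(Highway, Tunnel): Driver A can switch to Avenue (-4 → -2). Not NE.
(Highway, Backroad): Driver A gets -1, best alternative -3; Driver B gets 5, best alternative 2. No profitable deviation — NE.
(Avenue, Bridge): Driver B can switch to Tunnel (-1 → 3). Not NE.
(Avenue, Tunnel): Driver A gets -2, best alternative -4; Driver B gets 3, best alternative -1. No profitable deviation — NE.
(Avenue, Backroad): Driver A can switch to Highway (-3 → -1). Not NE.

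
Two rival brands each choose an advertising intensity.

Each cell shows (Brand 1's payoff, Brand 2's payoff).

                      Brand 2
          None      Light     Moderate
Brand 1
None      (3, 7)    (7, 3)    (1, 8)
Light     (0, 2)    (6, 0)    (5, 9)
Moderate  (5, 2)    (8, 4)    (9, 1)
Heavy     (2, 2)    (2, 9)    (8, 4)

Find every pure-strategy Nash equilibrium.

(None, None): Brand 1 can switch to Moderate (3 → 5). Not NE.
(None, Light): Brand 1 can switch to Moderate (7 → 8). Not NE.
(None, Moderate): Brand 1 can switch to Light (1 → 5). Not NE.
(Light, None): Brand 1 can switch to None (0 → 3). Not NE.
(Light, Light): Brand 1 can switch to None (6 → 7). Not NE.
(Light, Moderate): Brand 1 can switch to Moderate (5 → 9). Not NE.
(Moderate, Light): Brand 1 gets 8, best alternative 7; Brand 2 gets 4, best alternative 2. No profitable deviation — NE.
(The remaining 5 profiles each have a profitable deviation by the same check.)

The unique pure-strategy Nash equilibrium is (Moderate, Light).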